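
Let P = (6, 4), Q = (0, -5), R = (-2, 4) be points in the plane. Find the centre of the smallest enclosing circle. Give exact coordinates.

Side lengths²: PQ² = 117, PR² = 64, QR² = 85.
Since PQ² = 117 < 85 + 64 = 149, the triangle is acute, so the smallest enclosing circle is the circumcircle.
Circumcentre = (2, 1/6), r² = 1105/36.
Centre = (2, 1/6).

(2, 1/6)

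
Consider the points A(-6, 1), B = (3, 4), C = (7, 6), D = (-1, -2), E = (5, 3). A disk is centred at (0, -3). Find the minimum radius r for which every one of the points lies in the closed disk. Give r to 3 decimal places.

11.402

The required radius is the distance from (0, -3) to the farthest point.
Squared distances: 52, 58, 130, 2, 61.
Maximum is 130, attained at C.
r = √130 ≈ 11.402.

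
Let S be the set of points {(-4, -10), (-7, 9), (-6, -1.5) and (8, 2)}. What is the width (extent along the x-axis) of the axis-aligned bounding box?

max x = 8, min x = -7, so width = 15.

15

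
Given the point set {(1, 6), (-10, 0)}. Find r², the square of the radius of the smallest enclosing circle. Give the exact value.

39.25

The smallest circle enclosing two points has them as diameter endpoints.
Centre = midpoint = (-4.5, 3); r² = |(1, 6)−(-10, 0)|²/4 = 157/4 = 39.25.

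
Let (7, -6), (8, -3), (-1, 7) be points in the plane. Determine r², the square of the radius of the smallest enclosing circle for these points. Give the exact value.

58.25

Call the three points A, B, C in the order given.
Side lengths²: AB² = 10, AC² = 233, BC² = 181.
Since AC² = 233 ≥ 181 + 10 = 191, the angle opposite AC is not acute, so the smallest enclosing circle has AC as diameter.
Centre = midpoint of AC = (3, 0.5), r² = 233/4 = 58.25.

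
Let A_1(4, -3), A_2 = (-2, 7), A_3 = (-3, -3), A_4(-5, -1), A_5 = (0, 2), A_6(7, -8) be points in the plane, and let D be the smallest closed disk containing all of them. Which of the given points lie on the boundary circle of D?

A_2, A_6

The minimum enclosing circle of a finite set is fixed by two of the points (as a diameter) or three (as a circumcircle).
The farthest pair is A_2–A_6 with squared distance 306. The circle on this segment as diameter has centre (2.5, -0.5) and r² = 306/4 = 76.5.
Check A_1: distance² to centre = 8.5 ≤ 76.5, so it lies inside.
All remaining points lie in this disk, and no smaller disk contains both endpoints, so this is the minimum enclosing circle.
The points at distance exactly r from the centre are A_2, A_6 — 2 points.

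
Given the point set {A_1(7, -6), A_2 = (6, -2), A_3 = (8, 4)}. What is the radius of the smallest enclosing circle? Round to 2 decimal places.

Side lengths²: A_1A_2² = 17, A_1A_3² = 101, A_2A_3² = 40.
Since A_1A_3² = 101 ≥ 40 + 17 = 57, the angle opposite A_1A_3 is not acute, so the smallest enclosing circle has A_1A_3 as diameter.
Centre = midpoint of A_1A_3 = (7.5, -1), r² = 101/4 = 25.25.
r = √(25.25) ≈ 5.02.

5.02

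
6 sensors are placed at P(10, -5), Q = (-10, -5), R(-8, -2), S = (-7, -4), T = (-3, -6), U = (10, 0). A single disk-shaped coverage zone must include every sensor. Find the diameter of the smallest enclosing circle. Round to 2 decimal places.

20.62

The minimum enclosing circle of a finite set is fixed by two of the points (as a diameter) or three (as a circumcircle).
The farthest pair is Q–U with squared distance 425. The circle on this segment as diameter has centre (0, -2.5) and r² = 425/4 = 106.25.
Check P: distance² to centre = 106.25 ≤ 106.25, so it lies inside.
All remaining points lie in this disk, and no smaller disk contains both endpoints, so this is the minimum enclosing circle.
Diameter = 2r = 2√(106.25) ≈ 20.62.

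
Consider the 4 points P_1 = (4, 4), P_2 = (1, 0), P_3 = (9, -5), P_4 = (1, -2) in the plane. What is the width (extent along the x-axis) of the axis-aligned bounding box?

8

max x = 9, min x = 1, so width = 8.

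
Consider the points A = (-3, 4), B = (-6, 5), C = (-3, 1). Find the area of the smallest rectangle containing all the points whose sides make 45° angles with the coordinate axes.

10.5

In coordinates u = x + y, v = x − y the rectangle is axis-aligned; the map (x,y)→(u,v) scales areas by 2.
u-values: 1, -1, -2; range = 1 − (-2) = 3.
v-values: -7, -11, -4; range = -4 − (-11) = 7.
Area = (3 × 7) / 2 = 10.5.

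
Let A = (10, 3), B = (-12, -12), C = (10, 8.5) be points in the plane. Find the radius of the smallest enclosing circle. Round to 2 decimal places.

Side lengths²: AB² = 709, AC² = 30.25, BC² = 904.25.
Since BC² = 904.25 ≥ 709 + 30.25 = 739.25, the angle opposite BC is not acute, so the smallest enclosing circle has BC as diameter.
Centre = midpoint of BC = (-1, -1.75), r² = 904.25/4 = 226.0625.
r = √(226.0625) ≈ 15.04.

15.04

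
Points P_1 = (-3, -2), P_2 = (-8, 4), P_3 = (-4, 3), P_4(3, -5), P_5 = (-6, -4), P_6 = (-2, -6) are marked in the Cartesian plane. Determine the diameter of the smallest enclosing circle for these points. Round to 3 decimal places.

The farthest pair is P_2–P_4 with squared distance 202. The circle on this segment as diameter has centre (-2.5, -0.5) and r² = 202/4 = 50.5.
Check P_1: distance² to centre = 2.5 ≤ 50.5, so it lies inside.
All remaining points lie in this disk, and no smaller disk contains both endpoints, so this is the minimum enclosing circle.
Diameter = 2r = 2√(50.5) ≈ 14.213.

14.213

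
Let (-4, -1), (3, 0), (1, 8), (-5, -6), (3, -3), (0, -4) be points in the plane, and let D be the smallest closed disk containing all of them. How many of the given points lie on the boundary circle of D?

By Welzl's lemma the MEC is supported by two points (diametrically opposite) or three points (on a circumcircle).
The farthest pair is (1, 8)–(-5, -6) with squared distance 232. The circle on this segment as diameter has centre (-2, 1) and r² = 232/4 = 58.
Check (-4, -1): distance² to centre = 8 ≤ 58, so it lies inside.
All remaining points lie in this disk, and no smaller disk contains both endpoints, so this is the minimum enclosing circle.
The points at distance exactly r from the centre are (1, 8), (-5, -6) — 2 points.

2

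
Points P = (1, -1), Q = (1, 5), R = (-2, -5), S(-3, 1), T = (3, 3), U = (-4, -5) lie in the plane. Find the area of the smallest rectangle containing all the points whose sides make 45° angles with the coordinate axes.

In coordinates u = x + y, v = x − y the rectangle is axis-aligned; the map (x,y)→(u,v) scales areas by 2.
u-values: 0, 6, -7, -2, 6, -9; range = 6 − (-9) = 15.
v-values: 2, -4, 3, -4, 0, 1; range = 3 − (-4) = 7.
Area = (15 × 7) / 2 = 52.5.

52.5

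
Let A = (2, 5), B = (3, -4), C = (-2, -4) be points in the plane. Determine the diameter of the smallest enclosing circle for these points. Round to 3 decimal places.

9.909

Side lengths²: AB² = 82, AC² = 97, BC² = 25.
Since AC² = 97 < 82 + 25 = 107, the triangle is acute, so the smallest enclosing circle is the circumcircle.
Circumcentre = (0.5, 5/18), r² = 3977/162.
Diameter = 2r = 2√(3977/162) ≈ 9.909.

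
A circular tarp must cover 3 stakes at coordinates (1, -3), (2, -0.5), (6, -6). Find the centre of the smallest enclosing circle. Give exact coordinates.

Call the three points A, B, C in the order given.
Side lengths²: AB² = 7.25, AC² = 34, BC² = 46.25.
Since BC² = 46.25 ≥ 34 + 7.25 = 41.25, the angle opposite BC is not acute, so the smallest enclosing circle has BC as diameter.
Centre = midpoint of BC = (4, -3.25), r² = 46.25/4 = 11.5625.
Centre = (4, -3.25).

(4, -3.25)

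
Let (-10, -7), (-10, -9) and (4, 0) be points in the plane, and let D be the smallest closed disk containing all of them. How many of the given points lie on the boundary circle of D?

Call the three points A, B, C in the order given.
Side lengths²: AB² = 4, AC² = 245, BC² = 277.
Since BC² = 277 ≥ 245 + 4 = 249, the angle opposite BC is not acute, so the smallest enclosing circle has BC as diameter.
Centre = midpoint of BC = (-3, -4.5), r² = 277/4 = 69.25.
The points at distance exactly r from the centre are (-10, -9), (4, 0) — 2 points.

2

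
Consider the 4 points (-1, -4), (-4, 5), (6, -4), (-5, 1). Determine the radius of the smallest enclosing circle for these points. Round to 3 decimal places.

By Welzl's lemma the MEC is supported by two points (diametrically opposite) or three points (on a circumcircle).
The farthest pair is (-4, 5)–(6, -4) with squared distance 181. The circle on this segment as diameter has centre (1, 0.5) and r² = 181/4 = 45.25.
Check (-1, -4): distance² to centre = 24.25 ≤ 45.25, so it lies inside.
All remaining points lie in this disk, and no smaller disk contains both endpoints, so this is the minimum enclosing circle.
r = √(45.25) ≈ 6.727.

6.727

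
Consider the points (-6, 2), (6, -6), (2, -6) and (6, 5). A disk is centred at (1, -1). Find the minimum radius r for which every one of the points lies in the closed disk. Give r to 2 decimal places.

The required radius is the distance from (1, -1) to the farthest point.
Squared distances: 58, 50, 26, 61.
Maximum is 61, attained at (6, 5).
r = √61 ≈ 7.81.

7.81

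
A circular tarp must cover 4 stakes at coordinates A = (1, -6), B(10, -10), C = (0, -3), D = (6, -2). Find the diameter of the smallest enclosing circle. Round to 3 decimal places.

The minimum enclosing circle of a finite set is fixed by two of the points (as a diameter) or three (as a circumcircle).
The farthest pair is B–C with squared distance 149. The circle on this segment as diameter has centre (5, -6.5) and r² = 149/4 = 37.25.
Check A: distance² to centre = 16.25 ≤ 37.25, so it lies inside.
All remaining points lie in this disk, and no smaller disk contains both endpoints, so this is the minimum enclosing circle.
Diameter = 2r = 2√(37.25) ≈ 12.207.

12.207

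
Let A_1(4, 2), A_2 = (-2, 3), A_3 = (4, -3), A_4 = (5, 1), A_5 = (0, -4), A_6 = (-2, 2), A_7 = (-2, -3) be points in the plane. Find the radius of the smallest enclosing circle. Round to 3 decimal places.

By Welzl's lemma the MEC is supported by two points (diametrically opposite) or three points (on a circumcircle).
The farthest pair is A_2–A_3 with squared distance 72. The circle on this segment as diameter has centre (1, 0) and r² = 72/4 = 18.
Check A_1: distance² to centre = 13 ≤ 18, so it lies inside.
All remaining points lie in this disk, and no smaller disk contains both endpoints, so this is the minimum enclosing circle.
r = √18 ≈ 4.243.

4.243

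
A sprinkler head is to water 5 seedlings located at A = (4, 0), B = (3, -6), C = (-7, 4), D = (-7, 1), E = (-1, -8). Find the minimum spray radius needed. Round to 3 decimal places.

7.071

The minimum enclosing circle of a finite set is fixed by two of the points (as a diameter) or three (as a circumcircle).
The farthest pair is B–C with squared distance 200. The circle on this segment as diameter has centre (-2, -1) and r² = 200/4 = 50.
Check A: distance² to centre = 37 ≤ 50, so it lies inside.
All remaining points lie in this disk, and no smaller disk contains both endpoints, so this is the minimum enclosing circle.
r = √50 ≈ 7.071.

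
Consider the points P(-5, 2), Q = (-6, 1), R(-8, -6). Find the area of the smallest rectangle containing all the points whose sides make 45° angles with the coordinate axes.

In coordinates u = x + y, v = x − y the rectangle is axis-aligned; the map (x,y)→(u,v) scales areas by 2.
u-values: -3, -5, -14; range = -3 − (-14) = 11.
v-values: -7, -7, -2; range = -2 − (-7) = 5.
Area = (11 × 5) / 2 = 27.5.

27.5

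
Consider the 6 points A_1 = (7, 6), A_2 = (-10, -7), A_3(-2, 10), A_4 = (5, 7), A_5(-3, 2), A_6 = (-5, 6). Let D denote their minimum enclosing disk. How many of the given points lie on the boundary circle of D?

2

The farthest pair is A_1–A_2 with squared distance 458. The circle on this segment as diameter has centre (-1.5, -0.5) and r² = 458/4 = 114.5.
Check A_3: distance² to centre = 110.5 ≤ 114.5, so it lies inside.
All remaining points lie in this disk, and no smaller disk contains both endpoints, so this is the minimum enclosing circle.
The points at distance exactly r from the centre are A_1, A_2 — 2 points.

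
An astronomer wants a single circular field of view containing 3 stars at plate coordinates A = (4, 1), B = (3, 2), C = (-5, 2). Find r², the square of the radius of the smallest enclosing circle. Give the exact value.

20.5

Side lengths²: AB² = 2, AC² = 82, BC² = 64.
Since AC² = 82 ≥ 64 + 2 = 66, the angle opposite AC is not acute, so the smallest enclosing circle has AC as diameter.
Centre = midpoint of AC = (-0.5, 1.5), r² = 82/4 = 20.5.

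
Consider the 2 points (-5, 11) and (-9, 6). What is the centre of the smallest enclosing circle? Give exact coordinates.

(-7, 8.5)

The smallest circle enclosing two points has them as diameter endpoints.
Centre = midpoint = (-7, 8.5); r² = |(-5, 11)−(-9, 6)|²/4 = 41/4 = 10.25.
Centre = (-7, 8.5).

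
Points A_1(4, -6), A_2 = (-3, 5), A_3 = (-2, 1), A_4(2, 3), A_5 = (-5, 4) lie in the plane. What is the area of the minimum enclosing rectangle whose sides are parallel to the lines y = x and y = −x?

In coordinates u = x + y, v = x − y the rectangle is axis-aligned; the map (x,y)→(u,v) scales areas by 2.
u-values: -2, 2, -1, 5, -1; range = 5 − (-2) = 7.
v-values: 10, -8, -3, -1, -9; range = 10 − (-9) = 19.
Area = (7 × 19) / 2 = 66.5.

66.5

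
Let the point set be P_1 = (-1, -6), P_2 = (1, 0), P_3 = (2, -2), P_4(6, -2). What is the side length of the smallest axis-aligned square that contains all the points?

7

The bounding box has width 7 and height 6.
An axis-aligned square enclosing the set must have side ≥ max(width, height).
So the minimum side is max(7, 6) = 7.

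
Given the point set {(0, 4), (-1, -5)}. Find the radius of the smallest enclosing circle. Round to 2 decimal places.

The smallest circle enclosing two points has them as diameter endpoints.
Centre = midpoint = (-0.5, -0.5); r² = |(0, 4)−(-1, -5)|²/4 = 82/4 = 20.5.
r = √(20.5) ≈ 4.53.

4.53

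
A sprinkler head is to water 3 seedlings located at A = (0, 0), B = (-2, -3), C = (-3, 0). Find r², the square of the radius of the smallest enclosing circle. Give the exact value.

Side lengths²: AB² = 13, AC² = 9, BC² = 10.
Since AB² = 13 < 10 + 9 = 19, the triangle is acute, so the smallest enclosing circle is the circumcircle.
Circumcentre = (-1.5, -7/6), r² = 65/18.

65/18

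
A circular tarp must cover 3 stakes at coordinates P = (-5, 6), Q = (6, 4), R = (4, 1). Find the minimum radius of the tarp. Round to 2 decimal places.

5.59

Side lengths²: PQ² = 125, PR² = 106, QR² = 13.
Since PQ² = 125 ≥ 106 + 13 = 119, the angle opposite PQ is not acute, so the smallest enclosing circle has PQ as diameter.
Centre = midpoint of PQ = (0.5, 5), r² = 125/4 = 31.25.
r = √(31.25) ≈ 5.59.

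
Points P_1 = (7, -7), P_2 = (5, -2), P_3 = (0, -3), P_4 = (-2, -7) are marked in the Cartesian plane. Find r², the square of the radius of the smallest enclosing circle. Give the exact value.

The minimum enclosing circle of a finite set is fixed by two of the points (as a diameter) or three (as a circumcircle).
The minimum enclosing circle is determined by three boundary points: P_1, P_2, P_4.
Their circumcentre is (2.5, -5.9) with r² = 21.46.
The farthest remaining point P_3 is at distance² 14.66 ≤ 21.46.

21.46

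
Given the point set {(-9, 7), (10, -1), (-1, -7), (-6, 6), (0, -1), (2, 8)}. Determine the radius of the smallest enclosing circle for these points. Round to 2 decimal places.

10.31

The farthest pair is (-9, 7)–(10, -1) with squared distance 425. The circle on this segment as diameter has centre (0.5, 3) and r² = 425/4 = 106.25.
Check (-1, -7): distance² to centre = 102.25 ≤ 106.25, so it lies inside.
All remaining points lie in this disk, and no smaller disk contains both endpoints, so this is the minimum enclosing circle.
r = √(106.25) ≈ 10.31.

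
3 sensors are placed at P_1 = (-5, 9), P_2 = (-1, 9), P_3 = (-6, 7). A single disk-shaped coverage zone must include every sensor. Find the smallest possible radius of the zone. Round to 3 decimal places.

2.693

Side lengths²: P_1P_2² = 16, P_1P_3² = 5, P_2P_3² = 29.
Since P_2P_3² = 29 ≥ 16 + 5 = 21, the angle opposite P_2P_3 is not acute, so the smallest enclosing circle has P_2P_3 as diameter.
Centre = midpoint of P_2P_3 = (-3.5, 8), r² = 29/4 = 7.25.
r = √(7.25) ≈ 2.693.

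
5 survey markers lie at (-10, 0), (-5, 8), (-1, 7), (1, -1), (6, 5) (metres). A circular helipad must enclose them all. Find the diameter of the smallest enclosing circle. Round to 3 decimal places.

The minimum enclosing circle of a finite set is fixed by two of the points (as a diameter) or three (as a circumcircle).
The farthest pair is (-10, 0)–(6, 5) with squared distance 281. The circle on this segment as diameter has centre (-2, 2.5) and r² = 281/4 = 70.25.
Check (-5, 8): distance² to centre = 39.25 ≤ 70.25, so it lies inside.
All remaining points lie in this disk, and no smaller disk contains both endpoints, so this is the minimum enclosing circle.
Diameter = 2r = 2√(70.25) ≈ 16.763.

16.763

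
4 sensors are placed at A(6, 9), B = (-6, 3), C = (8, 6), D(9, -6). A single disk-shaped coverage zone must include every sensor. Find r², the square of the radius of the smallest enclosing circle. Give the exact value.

9945/121

By Welzl's lemma the MEC is supported by two points (diametrically opposite) or three points (on a circumcircle).
The minimum enclosing circle is determined by three boundary points: A, B, D.
Their circumcentre is (30/11, 6/11) with r² = 9945/121.
The farthest remaining point C is at distance² 6964/121 ≤ 9945/121.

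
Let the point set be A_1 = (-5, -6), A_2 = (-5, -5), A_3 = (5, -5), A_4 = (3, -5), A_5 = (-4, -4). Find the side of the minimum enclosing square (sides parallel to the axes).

10

The bounding box has width 10 and height 2.
An axis-aligned square enclosing the set must have side ≥ max(width, height).
So the minimum side is max(10, 2) = 10.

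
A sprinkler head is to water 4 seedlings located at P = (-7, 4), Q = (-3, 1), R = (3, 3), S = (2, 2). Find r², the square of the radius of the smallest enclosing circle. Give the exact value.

The minimum enclosing circle of a finite set is fixed by two of the points (as a diameter) or three (as a circumcircle).
The farthest pair is P–R with squared distance 101. The circle on this segment as diameter has centre (-2, 3.5) and r² = 101/4 = 25.25.
Check Q: distance² to centre = 7.25 ≤ 25.25, so it lies inside.
All remaining points lie in this disk, and no smaller disk contains both endpoints, so this is the minimum enclosing circle.

25.25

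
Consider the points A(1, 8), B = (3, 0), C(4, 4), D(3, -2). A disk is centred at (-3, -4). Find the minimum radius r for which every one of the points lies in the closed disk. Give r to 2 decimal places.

The required radius is the distance from (-3, -4) to the farthest point.
Squared distances: 160, 52, 113, 40.
Maximum is 160, attained at A.
r = √160 ≈ 12.65.

12.65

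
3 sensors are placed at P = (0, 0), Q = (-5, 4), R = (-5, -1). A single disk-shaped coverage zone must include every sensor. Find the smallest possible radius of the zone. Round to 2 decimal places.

3.26

Side lengths²: PQ² = 41, PR² = 26, QR² = 25.
Since PQ² = 41 < 26 + 25 = 51, the triangle is acute, so the smallest enclosing circle is the circumcircle.
Circumcentre = (-2.9, 1.5), r² = 10.66.
r = √(10.66) ≈ 3.26.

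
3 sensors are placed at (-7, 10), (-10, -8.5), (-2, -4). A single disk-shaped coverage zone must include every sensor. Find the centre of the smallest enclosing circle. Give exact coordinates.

Call the three points A, B, C in the order given.
Side lengths²: AB² = 351.25, AC² = 221, BC² = 84.25.
Since AB² = 351.25 ≥ 221 + 84.25 = 305.25, the angle opposite AB is not acute, so the smallest enclosing circle has AB as diameter.
Centre = midpoint of AB = (-8.5, 0.75), r² = 351.25/4 = 87.8125.
Centre = (-8.5, 0.75).

(-8.5, 0.75)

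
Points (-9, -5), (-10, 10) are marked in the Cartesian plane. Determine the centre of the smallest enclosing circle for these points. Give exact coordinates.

(-9.5, 2.5)

The smallest circle enclosing two points has them as diameter endpoints.
Centre = midpoint = (-9.5, 2.5); r² = |(-9, -5)−(-10, 10)|²/4 = 226/4 = 56.5.
Centre = (-9.5, 2.5).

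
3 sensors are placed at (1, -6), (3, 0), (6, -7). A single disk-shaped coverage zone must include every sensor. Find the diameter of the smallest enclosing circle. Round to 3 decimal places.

Call the three points A, B, C in the order given.
Side lengths²: AB² = 40, AC² = 26, BC² = 58.
Since BC² = 58 < 40 + 26 = 66, the triangle is acute, so the smallest enclosing circle is the circumcircle.
Circumcentre = (4.0625, -3.6875), r² = 14.7265625.
Diameter = 2r = 2√(14.7265625) ≈ 7.675.

7.675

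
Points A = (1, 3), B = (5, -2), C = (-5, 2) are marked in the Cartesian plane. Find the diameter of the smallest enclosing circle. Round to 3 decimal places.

10.770

Side lengths²: AB² = 41, AC² = 37, BC² = 116.
Since BC² = 116 ≥ 41 + 37 = 78, the angle opposite BC is not acute, so the smallest enclosing circle has BC as diameter.
Centre = midpoint of BC = (0, 0), r² = 116/4 = 29.
Diameter = 2r = 2√29 ≈ 10.770.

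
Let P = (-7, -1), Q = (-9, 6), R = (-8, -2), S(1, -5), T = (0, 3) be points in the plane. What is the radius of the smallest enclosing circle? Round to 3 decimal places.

The farthest pair is Q–S with squared distance 221. The circle on this segment as diameter has centre (-4, 0.5) and r² = 221/4 = 55.25.
Check P: distance² to centre = 11.25 ≤ 55.25, so it lies inside.
All remaining points lie in this disk, and no smaller disk contains both endpoints, so this is the minimum enclosing circle.
r = √(55.25) ≈ 7.433.

7.433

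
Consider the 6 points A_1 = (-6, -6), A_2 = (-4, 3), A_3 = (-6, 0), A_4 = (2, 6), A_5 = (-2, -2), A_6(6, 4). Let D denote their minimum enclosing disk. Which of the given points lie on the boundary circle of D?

The farthest pair is A_1–A_6 with squared distance 244. The circle on this segment as diameter has centre (0, -1) and r² = 244/4 = 61.
Check A_2: distance² to centre = 32 ≤ 61, so it lies inside.
All remaining points lie in this disk, and no smaller disk contains both endpoints, so this is the minimum enclosing circle.
The points at distance exactly r from the centre are A_1, A_6 — 2 points.

A_1, A_6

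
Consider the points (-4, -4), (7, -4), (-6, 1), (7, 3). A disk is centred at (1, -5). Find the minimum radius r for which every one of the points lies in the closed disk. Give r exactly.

10

The required radius is the distance from (1, -5) to the farthest point.
Squared distances: 26, 37, 85, 100.
Maximum is 100, attained at (7, 3).
r = √100 = 10.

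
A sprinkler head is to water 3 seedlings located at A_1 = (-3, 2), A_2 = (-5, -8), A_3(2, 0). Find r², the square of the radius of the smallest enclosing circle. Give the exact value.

Side lengths²: A_1A_2² = 104, A_1A_3² = 29, A_2A_3² = 113.
Since A_2A_3² = 113 < 104 + 29 = 133, the triangle is acute, so the smallest enclosing circle is the circumcircle.
Circumcentre = (-121/54, -181/54), r² = 42601/1458.

42601/1458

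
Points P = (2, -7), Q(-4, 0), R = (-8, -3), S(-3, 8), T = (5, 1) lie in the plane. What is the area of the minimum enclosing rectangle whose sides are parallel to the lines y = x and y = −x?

170

In coordinates u = x + y, v = x − y the rectangle is axis-aligned; the map (x,y)→(u,v) scales areas by 2.
u-values: -5, -4, -11, 5, 6; range = 6 − (-11) = 17.
v-values: 9, -4, -5, -11, 4; range = 9 − (-11) = 20.
Area = (17 × 20) / 2 = 170.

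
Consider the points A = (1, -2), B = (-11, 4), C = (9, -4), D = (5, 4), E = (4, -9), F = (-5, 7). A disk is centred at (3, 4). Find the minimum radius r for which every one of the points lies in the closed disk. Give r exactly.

14

The required radius is the distance from (3, 4) to the farthest point.
Squared distances: 40, 196, 100, 4, 170, 73.
Maximum is 196, attained at B.
r = √196 = 14.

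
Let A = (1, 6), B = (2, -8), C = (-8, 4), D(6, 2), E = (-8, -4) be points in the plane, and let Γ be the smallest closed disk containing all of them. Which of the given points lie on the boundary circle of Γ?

B, C, D

By Welzl's lemma the MEC is supported by two points (diametrically opposite) or three points (on a circumcircle).
The minimum enclosing circle is determined by three boundary points: B, C, D.
Their circumcentre is (-57/37, -29/37) with r² = 88450/1369.
The farthest remaining point A is at distance² 71837/1369 ≤ 88450/1369.
The points at distance exactly r from the centre are B, C, D — 3 points.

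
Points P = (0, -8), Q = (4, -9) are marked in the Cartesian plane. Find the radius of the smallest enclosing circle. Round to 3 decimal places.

2.062

The smallest circle enclosing two points has them as diameter endpoints.
Centre = midpoint = (2, -8.5); r² = |PQ|²/4 = 17/4 = 4.25.
r = √(4.25) ≈ 2.062.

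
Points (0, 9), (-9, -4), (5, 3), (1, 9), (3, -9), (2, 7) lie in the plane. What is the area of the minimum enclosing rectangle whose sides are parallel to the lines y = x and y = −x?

In coordinates u = x + y, v = x − y the rectangle is axis-aligned; the map (x,y)→(u,v) scales areas by 2.
u-values: 9, -13, 8, 10, -6, 9; range = 10 − (-13) = 23.
v-values: -9, -5, 2, -8, 12, -5; range = 12 − (-9) = 21.
Area = (23 × 21) / 2 = 241.5.

241.5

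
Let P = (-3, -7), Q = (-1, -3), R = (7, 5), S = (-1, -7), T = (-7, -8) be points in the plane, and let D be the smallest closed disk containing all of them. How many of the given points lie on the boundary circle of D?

2

By Welzl's lemma the MEC is supported by two points (diametrically opposite) or three points (on a circumcircle).
The farthest pair is R–T with squared distance 365. The circle on this segment as diameter has centre (0, -1.5) and r² = 365/4 = 91.25.
Check P: distance² to centre = 39.25 ≤ 91.25, so it lies inside.
All remaining points lie in this disk, and no smaller disk contains both endpoints, so this is the minimum enclosing circle.
The points at distance exactly r from the centre are R, T — 2 points.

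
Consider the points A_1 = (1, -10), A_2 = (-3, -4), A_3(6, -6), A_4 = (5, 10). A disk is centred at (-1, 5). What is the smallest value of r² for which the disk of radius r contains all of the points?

229

The required radius is the distance from (-1, 5) to the farthest point.
Squared distances: 229, 85, 170, 61.
Maximum is 229, attained at A_1.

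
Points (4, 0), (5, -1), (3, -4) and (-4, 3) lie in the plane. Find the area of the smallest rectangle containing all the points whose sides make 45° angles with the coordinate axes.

35

In coordinates u = x + y, v = x − y the rectangle is axis-aligned; the map (x,y)→(u,v) scales areas by 2.
u-values: 4, 4, -1, -1; range = 4 − (-1) = 5.
v-values: 4, 6, 7, -7; range = 7 − (-7) = 14.
Area = (5 × 14) / 2 = 35.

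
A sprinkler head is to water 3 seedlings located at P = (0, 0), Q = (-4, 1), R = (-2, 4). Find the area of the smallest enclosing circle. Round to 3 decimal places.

Side lengths²: PQ² = 17, PR² = 20, QR² = 13.
Since PR² = 20 < 17 + 13 = 30, the triangle is acute, so the smallest enclosing circle is the circumcircle.
Circumcentre = (-12/7, 23/14), r² = 1105/196.
Area = π·r² = π·1105/196 ≈ 17.712.

17.712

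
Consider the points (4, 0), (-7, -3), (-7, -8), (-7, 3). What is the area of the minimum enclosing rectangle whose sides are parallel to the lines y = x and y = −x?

133

In coordinates u = x + y, v = x − y the rectangle is axis-aligned; the map (x,y)→(u,v) scales areas by 2.
u-values: 4, -10, -15, -4; range = 4 − (-15) = 19.
v-values: 4, -4, 1, -10; range = 4 − (-10) = 14.
Area = (19 × 14) / 2 = 133.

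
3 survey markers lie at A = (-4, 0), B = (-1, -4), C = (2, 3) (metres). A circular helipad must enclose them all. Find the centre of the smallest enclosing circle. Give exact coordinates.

(-3/22, -5/22)

Side lengths²: AB² = 25, AC² = 45, BC² = 58.
Since BC² = 58 < 45 + 25 = 70, the triangle is acute, so the smallest enclosing circle is the circumcircle.
Circumcentre = (-3/22, -5/22), r² = 3625/242.
Centre = (-3/22, -5/22).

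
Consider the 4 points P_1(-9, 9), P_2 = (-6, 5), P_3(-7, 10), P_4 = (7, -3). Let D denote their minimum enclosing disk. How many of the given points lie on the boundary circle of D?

The farthest pair is P_1–P_4 with squared distance 400. The circle on this segment as diameter has centre (-1, 3) and r² = 400/4 = 100.
Check P_2: distance² to centre = 29 ≤ 100, so it lies inside.
All remaining points lie in this disk, and no smaller disk contains both endpoints, so this is the minimum enclosing circle.
The points at distance exactly r from the centre are P_1, P_4 — 2 points.

2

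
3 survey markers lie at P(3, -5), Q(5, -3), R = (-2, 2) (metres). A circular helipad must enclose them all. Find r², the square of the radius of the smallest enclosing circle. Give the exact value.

Side lengths²: PQ² = 8, PR² = 74, QR² = 74.
Since QR² = 74 < 74 + 8 = 82, the triangle is acute, so the smallest enclosing circle is the circumcircle.
Circumcentre = (13/12, -13/12), r² = 1369/72.

1369/72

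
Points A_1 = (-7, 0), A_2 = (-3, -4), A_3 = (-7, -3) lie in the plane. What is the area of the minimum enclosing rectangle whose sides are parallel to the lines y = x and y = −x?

In coordinates u = x + y, v = x − y the rectangle is axis-aligned; the map (x,y)→(u,v) scales areas by 2.
u-values: -7, -7, -10; range = -7 − (-10) = 3.
v-values: -7, 1, -4; range = 1 − (-7) = 8.
Area = (3 × 8) / 2 = 12.

12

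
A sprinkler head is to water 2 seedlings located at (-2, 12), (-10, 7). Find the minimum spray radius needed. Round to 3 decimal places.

4.717

The smallest circle enclosing two points has them as diameter endpoints.
Centre = midpoint = (-6, 9.5); r² = |(-2, 12)−(-10, 7)|²/4 = 89/4 = 22.25.
r = √(22.25) ≈ 4.717.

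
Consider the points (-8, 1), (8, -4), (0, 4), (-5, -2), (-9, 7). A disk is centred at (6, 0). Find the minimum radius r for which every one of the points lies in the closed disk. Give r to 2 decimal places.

16.55

The required radius is the distance from (6, 0) to the farthest point.
Squared distances: 197, 20, 52, 125, 274.
Maximum is 274, attained at (-9, 7).
r = √274 ≈ 16.55.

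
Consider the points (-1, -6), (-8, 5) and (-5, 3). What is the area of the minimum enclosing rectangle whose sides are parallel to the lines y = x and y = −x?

45

In coordinates u = x + y, v = x − y the rectangle is axis-aligned; the map (x,y)→(u,v) scales areas by 2.
u-values: -7, -3, -2; range = -2 − (-7) = 5.
v-values: 5, -13, -8; range = 5 − (-13) = 18.
Area = (5 × 18) / 2 = 45.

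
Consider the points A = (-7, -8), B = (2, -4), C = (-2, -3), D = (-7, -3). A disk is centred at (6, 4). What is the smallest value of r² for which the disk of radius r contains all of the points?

The required radius is the distance from (6, 4) to the farthest point.
Squared distances: 313, 80, 113, 218.
Maximum is 313, attained at A.

313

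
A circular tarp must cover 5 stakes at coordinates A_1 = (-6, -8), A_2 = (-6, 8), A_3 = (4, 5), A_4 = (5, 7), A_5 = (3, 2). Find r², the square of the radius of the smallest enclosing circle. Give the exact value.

By Welzl's lemma the MEC is supported by two points (diametrically opposite) or three points (on a circumcircle).
The minimum enclosing circle is determined by three boundary points: A_1, A_2, A_4.
Their circumcentre is (-13/11, 0) with r² = 10553/121.
The farthest remaining point A_3 is at distance² 6274/121 ≤ 10553/121.

10553/121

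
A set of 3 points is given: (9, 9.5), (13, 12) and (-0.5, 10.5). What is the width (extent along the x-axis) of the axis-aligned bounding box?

13.5

max x = 13, min x = -0.5, so width = 13.5.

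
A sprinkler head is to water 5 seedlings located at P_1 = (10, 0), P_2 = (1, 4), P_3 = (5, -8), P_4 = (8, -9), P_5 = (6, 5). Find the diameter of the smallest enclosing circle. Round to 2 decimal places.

14.79

The minimum enclosing circle of a finite set is fixed by two of the points (as a diameter) or three (as a circumcircle).
The minimum enclosing circle is determined by three boundary points: P_2, P_4, P_5.
Their circumcentre is (175/36, -83/36) with r² = 35425/648.
The farthest remaining point P_3 is at distance² 21025/648 ≤ 35425/648.
Diameter = 2r = 2√(35425/648) ≈ 14.79.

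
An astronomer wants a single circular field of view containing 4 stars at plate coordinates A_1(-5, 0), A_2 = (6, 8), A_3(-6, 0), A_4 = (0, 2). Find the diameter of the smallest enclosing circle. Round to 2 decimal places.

14.42

The farthest pair is A_2–A_3 with squared distance 208. The circle on this segment as diameter has centre (0, 4) and r² = 208/4 = 52.
Check A_1: distance² to centre = 41 ≤ 52, so it lies inside.
All remaining points lie in this disk, and no smaller disk contains both endpoints, so this is the minimum enclosing circle.
Diameter = 2r = 2√52 ≈ 14.42.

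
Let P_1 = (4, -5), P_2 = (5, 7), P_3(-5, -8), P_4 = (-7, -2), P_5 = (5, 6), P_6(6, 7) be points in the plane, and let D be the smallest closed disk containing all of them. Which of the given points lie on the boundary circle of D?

P_3, P_6

A smallest enclosing disk is always determined by at most three of the input points on its boundary.
The farthest pair is P_3–P_6 with squared distance 346. The circle on this segment as diameter has centre (0.5, -0.5) and r² = 346/4 = 86.5.
Check P_1: distance² to centre = 32.5 ≤ 86.5, so it lies inside.
All remaining points lie in this disk, and no smaller disk contains both endpoints, so this is the minimum enclosing circle.
The points at distance exactly r from the centre are P_3, P_6 — 2 points.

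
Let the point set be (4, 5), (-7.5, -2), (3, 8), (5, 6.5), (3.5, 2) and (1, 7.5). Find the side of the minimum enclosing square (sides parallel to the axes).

12.5

The bounding box has width 12.5 and height 10.
An axis-aligned square enclosing the set must have side ≥ max(width, height).
So the minimum side is max(12.5, 10) = 12.5.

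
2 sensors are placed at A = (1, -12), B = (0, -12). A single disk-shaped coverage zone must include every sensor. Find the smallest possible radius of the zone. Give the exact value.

The smallest circle enclosing two points has them as diameter endpoints.
Centre = midpoint = (0.5, -12); r² = |AB|²/4 = 1/4 = 0.25.
r = √(0.25) = 0.5.

0.5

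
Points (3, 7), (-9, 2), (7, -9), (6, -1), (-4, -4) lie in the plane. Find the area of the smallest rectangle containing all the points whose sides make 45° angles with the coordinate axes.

243

In coordinates u = x + y, v = x − y the rectangle is axis-aligned; the map (x,y)→(u,v) scales areas by 2.
u-values: 10, -7, -2, 5, -8; range = 10 − (-8) = 18.
v-values: -4, -11, 16, 7, 0; range = 16 − (-11) = 27.
Area = (18 × 27) / 2 = 243.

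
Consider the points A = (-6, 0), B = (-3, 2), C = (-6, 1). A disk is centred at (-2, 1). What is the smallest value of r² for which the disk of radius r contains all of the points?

17

The required radius is the distance from (-2, 1) to the farthest point.
Squared distances: 17, 2, 16.
Maximum is 17, attained at A.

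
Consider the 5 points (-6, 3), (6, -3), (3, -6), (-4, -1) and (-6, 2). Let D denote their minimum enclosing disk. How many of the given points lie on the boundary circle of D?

A smallest enclosing disk is always determined by at most three of the input points on its boundary.
The farthest pair is (-6, 3)–(6, -3) with squared distance 180. The circle on this segment as diameter has centre (0, 0) and r² = 180/4 = 45.
Check (3, -6): distance² to centre = 45 ≤ 45, so it lies inside.
All remaining points lie in this disk, and no smaller disk contains both endpoints, so this is the minimum enclosing circle.
The points at distance exactly r from the centre are (-6, 3), (6, -3), (3, -6) — 3 points.

3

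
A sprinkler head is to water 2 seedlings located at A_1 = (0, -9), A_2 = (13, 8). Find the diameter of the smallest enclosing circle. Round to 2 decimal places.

The smallest circle enclosing two points has them as diameter endpoints.
Centre = midpoint = (6.5, -0.5); r² = |A_1A_2|²/4 = 458/4 = 114.5.
Diameter = 2r = 2√(114.5) ≈ 21.40.

21.40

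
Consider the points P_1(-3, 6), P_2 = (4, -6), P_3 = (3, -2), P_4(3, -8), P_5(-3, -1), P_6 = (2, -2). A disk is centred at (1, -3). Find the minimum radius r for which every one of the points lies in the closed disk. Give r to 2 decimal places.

9.85

The required radius is the distance from (1, -3) to the farthest point.
Squared distances: 97, 18, 5, 29, 20, 2.
Maximum is 97, attained at P_1.
r = √97 ≈ 9.85.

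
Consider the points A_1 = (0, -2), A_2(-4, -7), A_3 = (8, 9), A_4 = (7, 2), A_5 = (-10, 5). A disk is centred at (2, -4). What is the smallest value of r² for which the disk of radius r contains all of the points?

The required radius is the distance from (2, -4) to the farthest point.
Squared distances: 8, 45, 205, 61, 225.
Maximum is 225, attained at A_5.

225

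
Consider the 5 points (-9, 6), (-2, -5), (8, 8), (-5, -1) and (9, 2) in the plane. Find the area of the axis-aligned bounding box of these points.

x ranges over [-9, 9], width 18.
y ranges over [-5, 8], height 13.
Area = 18 × 13 = 234.

234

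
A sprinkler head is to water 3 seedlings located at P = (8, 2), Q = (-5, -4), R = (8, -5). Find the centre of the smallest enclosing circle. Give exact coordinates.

Side lengths²: PQ² = 205, PR² = 49, QR² = 170.
Since PQ² = 205 < 170 + 49 = 219, the triangle is acute, so the smallest enclosing circle is the circumcircle.
Circumcentre = (45/26, -1.5), r² = 17425/338.
Centre = (45/26, -1.5).

(45/26, -1.5)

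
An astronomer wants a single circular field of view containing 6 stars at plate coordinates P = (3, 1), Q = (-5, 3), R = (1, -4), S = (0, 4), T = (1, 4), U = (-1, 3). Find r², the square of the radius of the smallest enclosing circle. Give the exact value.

3145/144

The minimum enclosing circle of a finite set is fixed by two of the points (as a diameter) or three (as a circumcircle).
The minimum enclosing circle is determined by three boundary points: Q, R, T.
Their circumcentre is (-17/12, 0) with r² = 3145/144.
The farthest remaining point P is at distance² 2953/144 ≤ 3145/144.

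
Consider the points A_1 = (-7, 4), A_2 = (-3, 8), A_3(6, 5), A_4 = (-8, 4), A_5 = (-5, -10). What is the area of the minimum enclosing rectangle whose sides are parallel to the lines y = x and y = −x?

221

In coordinates u = x + y, v = x − y the rectangle is axis-aligned; the map (x,y)→(u,v) scales areas by 2.
u-values: -3, 5, 11, -4, -15; range = 11 − (-15) = 26.
v-values: -11, -11, 1, -12, 5; range = 5 − (-12) = 17.
Area = (26 × 17) / 2 = 221.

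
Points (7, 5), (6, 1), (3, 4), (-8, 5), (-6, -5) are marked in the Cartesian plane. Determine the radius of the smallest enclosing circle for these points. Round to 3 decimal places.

8.363

The minimum enclosing circle of a finite set is fixed by two of the points (as a diameter) or three (as a circumcircle).
The minimum enclosing circle is determined by three boundary points: (7, 5), (-8, 5), (-6, -5).
Their circumcentre is (-0.5, 1.3) with r² = 69.94.
The farthest remaining point (6, 1) is at distance² 42.34 ≤ 69.94.
r = √(69.94) ≈ 8.363.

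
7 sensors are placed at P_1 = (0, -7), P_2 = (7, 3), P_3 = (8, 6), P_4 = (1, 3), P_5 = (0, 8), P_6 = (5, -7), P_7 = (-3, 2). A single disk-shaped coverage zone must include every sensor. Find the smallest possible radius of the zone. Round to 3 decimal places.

7.906

A smallest enclosing disk is always determined by at most three of the input points on its boundary.
The farthest pair is P_5–P_6 with squared distance 250. The circle on this segment as diameter has centre (2.5, 0.5) and r² = 250/4 = 62.5.
Check P_1: distance² to centre = 62.5 ≤ 62.5, so it lies inside.
All remaining points lie in this disk, and no smaller disk contains both endpoints, so this is the minimum enclosing circle.
r = √(62.5) ≈ 7.906.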